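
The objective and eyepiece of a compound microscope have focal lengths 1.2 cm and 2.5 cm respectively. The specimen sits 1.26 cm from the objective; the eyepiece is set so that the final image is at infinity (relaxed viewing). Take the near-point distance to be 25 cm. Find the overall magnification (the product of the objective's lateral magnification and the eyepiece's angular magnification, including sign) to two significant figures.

Objective: 1/d_i = 1/f_obj - 1/d_o = 1/1.2 - 1/1.26 = 0.03968 cm^-1, so d_i = 25.200 cm.
m_obj = -d_i/d_o = -25.200/1.26 = -20.000.
Eyepiece angular magnification (image at infinity): M_eye = D/f_e = 25/2.5 = 10.000.
Overall M = m_obj x M_eye = (-20.000)(10.000) = -200.00.

-200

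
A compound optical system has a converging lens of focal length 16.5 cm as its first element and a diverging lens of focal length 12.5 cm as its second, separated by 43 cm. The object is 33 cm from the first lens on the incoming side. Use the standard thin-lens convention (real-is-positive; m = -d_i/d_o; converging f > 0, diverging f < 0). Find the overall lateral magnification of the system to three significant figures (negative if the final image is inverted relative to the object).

-0.556

Lens 1: 1/d_i1 = 1/f_1 - 1/d_o1 = 1/16.5 - 1/33 = 0.03030 cm^-1, so d_i1 = 33.000 cm.
m_1 = -(33.000)/33 = -1.0000.
That image sits 10.000 cm in front of the second lens, so d_o2 = 10.000 cm.
Lens 2: 1/d_i2 = 1/f_2 - 1/d_o2 = 1/(-12.5) - 1/(10.000) = -0.18000 cm^-1, so d_i2 = -5.556 cm.
m_2 = -(-5.556)/(10.000) = 0.5556.
Overall magnification: m = m_1 m_2 = -0.5556.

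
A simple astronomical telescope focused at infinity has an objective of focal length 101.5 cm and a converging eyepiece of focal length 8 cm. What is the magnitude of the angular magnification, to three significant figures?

12.7

|M| = f_obj/|f_eye| = 101.5/8 = 12.688.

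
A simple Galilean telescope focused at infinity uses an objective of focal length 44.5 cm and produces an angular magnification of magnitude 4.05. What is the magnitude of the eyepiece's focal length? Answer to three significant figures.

|M| = f_obj/|f_eye|, so |f_eye| = f_obj/|M| = 44.5/4.05 = 10.988 cm.
(The eyepiece is diverging, so its signed focal length is -10.988 cm.)

11.0 cm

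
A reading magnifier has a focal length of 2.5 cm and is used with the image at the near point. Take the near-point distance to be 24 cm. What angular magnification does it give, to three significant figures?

M = 1 + D/f = 1 + 24/2.5 = 10.600.

10.6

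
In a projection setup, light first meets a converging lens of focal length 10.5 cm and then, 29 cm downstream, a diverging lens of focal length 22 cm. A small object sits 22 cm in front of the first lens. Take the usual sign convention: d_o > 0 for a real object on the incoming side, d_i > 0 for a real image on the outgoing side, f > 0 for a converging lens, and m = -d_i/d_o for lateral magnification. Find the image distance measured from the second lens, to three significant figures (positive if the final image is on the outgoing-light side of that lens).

First lens: d_i1 = 1/(1/10.5 - 1/22) = 20.087 cm.
Object distance for lens 2: d_o2 = 29 - 20.087 = 8.913 cm.
Second lens: d_i2 = 1/(1/(-22) - 1/(8.913)) = -6.343 cm.

-6.34 cm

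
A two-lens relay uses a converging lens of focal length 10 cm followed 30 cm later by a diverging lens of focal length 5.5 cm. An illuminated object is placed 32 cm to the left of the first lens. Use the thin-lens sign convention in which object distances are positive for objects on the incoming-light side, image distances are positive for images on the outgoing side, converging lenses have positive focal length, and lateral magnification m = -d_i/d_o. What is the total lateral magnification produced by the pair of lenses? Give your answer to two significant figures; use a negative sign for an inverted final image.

-0.12

Lens 1: 1/d_i1 = 1/f_1 - 1/d_o1 = 1/10 - 1/32 = 0.06875 cm^-1, so d_i1 = 14.545 cm.
m_1 = -(14.545)/32 = -0.4545.
That image sits 15.455 cm in front of the second lens, so d_o2 = 15.455 cm.
Lens 2: 1/d_i2 = 1/f_2 - 1/d_o2 = 1/(-5.5) - 1/(15.455) = -0.24652 cm^-1, so d_i2 = -4.056 cm.
m_2 = -(-4.056)/(15.455) = 0.2625.
Overall magnification: m = m_1 m_2 = -0.1193.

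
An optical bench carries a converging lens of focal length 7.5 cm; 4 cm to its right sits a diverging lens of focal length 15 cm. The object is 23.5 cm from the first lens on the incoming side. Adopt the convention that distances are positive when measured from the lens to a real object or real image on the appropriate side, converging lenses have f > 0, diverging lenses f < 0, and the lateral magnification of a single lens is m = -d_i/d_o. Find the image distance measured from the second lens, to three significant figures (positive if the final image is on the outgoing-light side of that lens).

13.2 cm

First lens: d_i1 = 1/(1/7.5 - 1/23.5) = 11.016 cm.
This image would form 11.016 cm past lens 1, i.e. 7.016 cm beyond lens 2, so it is a virtual object for lens 2: d_o2 = 4 - 11.016 = -7.016 cm.
Second lens: d_i2 = 1/(1/(-15) - 1/(-7.016)) = 13.180 cm.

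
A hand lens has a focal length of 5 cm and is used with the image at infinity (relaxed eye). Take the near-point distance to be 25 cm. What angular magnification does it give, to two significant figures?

5.0

M = D/f = 25/5 = 5.000.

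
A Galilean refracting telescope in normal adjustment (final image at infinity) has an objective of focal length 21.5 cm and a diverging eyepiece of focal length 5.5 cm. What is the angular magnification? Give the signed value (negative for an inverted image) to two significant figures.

M = -f_obj/f_eye = -21.5/(-5.5) = 3.909.

3.9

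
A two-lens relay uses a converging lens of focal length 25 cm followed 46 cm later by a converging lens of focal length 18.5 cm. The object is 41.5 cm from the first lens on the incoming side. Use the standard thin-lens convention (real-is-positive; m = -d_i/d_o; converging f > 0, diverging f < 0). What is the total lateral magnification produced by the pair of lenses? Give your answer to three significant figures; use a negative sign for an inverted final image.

-0.792

Lens 1: 1/d_i1 = 1/f_1 - 1/d_o1 = 1/25 - 1/41.5 = 0.01590 cm^-1, so d_i1 = 62.879 cm.
m_1 = -(62.879)/41.5 = -1.5152.
This image would form 62.879 cm past lens 1, i.e. 16.879 cm beyond lens 2, so it is a virtual object for lens 2: d_o2 = 46 - 62.879 = -16.879 cm.
Lens 2: 1/d_i2 = 1/f_2 - 1/d_o2 = 1/18.5 - 1/(-16.879) = 0.11330 cm^-1, so d_i2 = 8.826 cm.
m_2 = -(8.826)/(-16.879) = 0.5229.
Total m = m_1 x m_2 = (-1.5152)(0.5229) = -0.7923.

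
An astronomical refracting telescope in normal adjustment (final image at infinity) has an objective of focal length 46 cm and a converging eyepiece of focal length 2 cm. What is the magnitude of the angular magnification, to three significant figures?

23.0

|M| = f_obj/|f_eye| = 46/2 = 23.000.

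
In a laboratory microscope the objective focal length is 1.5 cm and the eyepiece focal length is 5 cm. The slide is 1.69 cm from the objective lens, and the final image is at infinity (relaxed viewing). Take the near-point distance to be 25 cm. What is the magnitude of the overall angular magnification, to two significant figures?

39

Objective: 1/d_i = 1/f_obj - 1/d_o = 1/1.5 - 1/1.69 = 0.07495 cm^-1, so d_i = 13.342 cm.
m_obj = -d_i/d_o = -13.342/1.69 = -7.895.
Eyepiece angular magnification (image at infinity): M_eye = D/f_e = 25/5 = 5.000.
Overall M = m_obj x M_eye = (-7.895)(5.000) = -39.47.
|M| = 39.47.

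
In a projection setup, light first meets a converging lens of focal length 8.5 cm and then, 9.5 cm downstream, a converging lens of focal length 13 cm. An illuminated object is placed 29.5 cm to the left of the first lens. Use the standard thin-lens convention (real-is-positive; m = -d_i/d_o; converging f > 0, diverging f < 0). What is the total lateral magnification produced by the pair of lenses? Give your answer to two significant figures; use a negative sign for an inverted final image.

-0.34

First lens: d_i1 = 1/(1/8.5 - 1/29.5) = 11.940 cm.
m_1 = -(11.940)/29.5 = -0.4048.
Since 11.940 cm > 9.5 cm, the first image lies past the second lens and serves as a virtual object: d_o2 = L - d_i1 = -2.440 cm.
Second lens: d_i2 = 1/(1/13 - 1/(-2.440)) = 2.055 cm.
m_2 = -(2.055)/(-2.440) = 0.8419.
Overall magnification: m = m_1 m_2 = -0.3408.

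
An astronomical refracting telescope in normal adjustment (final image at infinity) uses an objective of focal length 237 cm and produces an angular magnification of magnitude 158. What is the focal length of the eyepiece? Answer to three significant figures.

1.50 cm

|M| = f_obj/f_eye, so f_eye = f_obj/|M| = 237/158.0 = 1.500 cm.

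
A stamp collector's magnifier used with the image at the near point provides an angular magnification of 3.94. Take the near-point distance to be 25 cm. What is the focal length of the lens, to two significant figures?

For the image at the near point, M = 1 + D/f.
f = D/(M - 1) = 25/(3.94 - 1) = 8.503 cm.

8.5 cm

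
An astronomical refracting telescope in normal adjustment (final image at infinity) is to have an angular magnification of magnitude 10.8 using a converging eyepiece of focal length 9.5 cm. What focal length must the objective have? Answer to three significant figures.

|M| = f_obj/|f_eye|, so f_obj = |M| x |f_eye| = 10.8 x 9.5 = 102.600 cm.

103 cm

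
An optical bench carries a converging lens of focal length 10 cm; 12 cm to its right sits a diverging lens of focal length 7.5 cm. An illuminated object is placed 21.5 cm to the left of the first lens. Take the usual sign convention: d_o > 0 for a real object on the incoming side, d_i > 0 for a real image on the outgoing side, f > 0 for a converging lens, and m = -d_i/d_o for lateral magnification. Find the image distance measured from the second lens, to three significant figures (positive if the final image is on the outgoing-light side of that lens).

First lens: d_i1 = 1/(1/10 - 1/21.5) = 18.696 cm.
This image would form 18.696 cm past lens 1, i.e. 6.696 cm beyond lens 2, so it is a virtual object for lens 2: d_o2 = 12 - 18.696 = -6.696 cm.
Second lens: d_i2 = 1/(1/(-7.5) - 1/(-6.696)) = 62.432 cm.

62.4 cm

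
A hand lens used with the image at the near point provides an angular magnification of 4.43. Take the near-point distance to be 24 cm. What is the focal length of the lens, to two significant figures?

7.0 cm

For the image at the near point, M = 1 + D/f.
f = D/(M - 1) = 24/(4.43 - 1) = 6.997 cm.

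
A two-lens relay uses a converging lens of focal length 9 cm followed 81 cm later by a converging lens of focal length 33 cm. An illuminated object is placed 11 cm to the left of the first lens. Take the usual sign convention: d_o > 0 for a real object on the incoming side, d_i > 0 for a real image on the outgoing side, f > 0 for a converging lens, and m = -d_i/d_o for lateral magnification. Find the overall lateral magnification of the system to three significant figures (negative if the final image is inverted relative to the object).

-99.0

Lens 1: 1/d_i1 = 1/f_1 - 1/d_o1 = 1/9 - 1/11 = 0.02020 cm^-1, so d_i1 = 49.500 cm.
m_1 = -(49.500)/11 = -4.5000.
The intermediate image is 49.500 cm to the right of lens 1, so d_o2 = L - d_i1 = 81 - 49.500 = 31.500 cm.
Lens 2: 1/d_i2 = 1/f_2 - 1/d_o2 = 1/33 - 1/(31.500) = -0.00144 cm^-1, so d_i2 = -693.000 cm.
m_2 = -(-693.000)/(31.500) = 22.0000.
Total m = m_1 x m_2 = (-4.5000)(22.0000) = -99.0000.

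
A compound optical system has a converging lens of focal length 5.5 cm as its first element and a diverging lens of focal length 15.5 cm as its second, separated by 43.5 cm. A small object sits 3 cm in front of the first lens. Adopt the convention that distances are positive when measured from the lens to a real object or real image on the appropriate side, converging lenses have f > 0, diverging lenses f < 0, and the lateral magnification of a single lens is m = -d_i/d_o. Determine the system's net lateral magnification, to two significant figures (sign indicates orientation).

Applying the thin-lens equation to the first lens, 1/5.5 = 1/3 + 1/d_i1, which gives d_i1 = -6.600 cm.
Its lateral magnification is m_1 = -d_i1/d_o1 = -(-6.600)/3 = 2.2000.
The intermediate image is virtual, 6.600 cm to the left of lens 1, so d_o2 = L - d_i1 = 43.5 - (-6.600) = 50.100 cm.
Applying the thin-lens equation again with f_2 = -15.5 cm and d_o2 = 50.100 cm gives d_i2 = -11.838 cm.
m_2 = -(-11.838)/(50.100) = 0.2363.
Total m = m_1 x m_2 = (2.2000)(0.2363) = 0.5198.

0.52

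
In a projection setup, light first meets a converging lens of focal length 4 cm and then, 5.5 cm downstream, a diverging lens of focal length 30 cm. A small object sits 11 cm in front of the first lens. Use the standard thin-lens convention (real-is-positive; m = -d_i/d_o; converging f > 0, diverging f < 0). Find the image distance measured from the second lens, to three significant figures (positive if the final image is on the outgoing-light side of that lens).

0.807 cm

Applying the thin-lens equation to the first lens, 1/4 = 1/11 + 1/d_i1, which gives d_i1 = 6.286 cm.
This image would form 6.286 cm past lens 1, i.e. 0.786 cm beyond lens 2, so it is a virtual object for lens 2: d_o2 = 5.5 - 6.286 = -0.786 cm.
Applying the thin-lens equation again with f_2 = -30 cm and d_o2 = -0.786 cm gives d_i2 = 0.807 cm.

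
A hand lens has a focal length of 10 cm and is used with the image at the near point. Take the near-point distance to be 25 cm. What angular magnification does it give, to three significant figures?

3.50

M = 1 + D/f = 1 + 25/10 = 3.500.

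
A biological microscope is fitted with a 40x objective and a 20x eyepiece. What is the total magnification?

The overall magnification of a compound microscope is the product of the objective and eyepiece magnifications:
M = M_obj x M_eye = 40 x 20 = 800.

800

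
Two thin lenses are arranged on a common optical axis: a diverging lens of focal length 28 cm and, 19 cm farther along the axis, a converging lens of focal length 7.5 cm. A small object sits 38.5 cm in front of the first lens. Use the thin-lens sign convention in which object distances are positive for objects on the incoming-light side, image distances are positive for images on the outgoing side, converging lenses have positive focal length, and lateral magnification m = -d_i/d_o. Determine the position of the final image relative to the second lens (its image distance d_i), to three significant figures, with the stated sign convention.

First lens: d_i1 = 1/(1/(-28) - 1/38.5) = -16.211 cm.
With d_i1 < 0 the first image is virtual and lies on the object side; the object distance for lens 2 is d_o2 = 19 - (-16.211) = 35.211 cm.
Second lens: d_i2 = 1/(1/7.5 - 1/(35.211)) = 9.530 cm.

9.53 cm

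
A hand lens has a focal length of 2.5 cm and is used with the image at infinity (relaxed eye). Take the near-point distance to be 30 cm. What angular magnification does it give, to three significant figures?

M = D/f = 30/2.5 = 12.000.

12.0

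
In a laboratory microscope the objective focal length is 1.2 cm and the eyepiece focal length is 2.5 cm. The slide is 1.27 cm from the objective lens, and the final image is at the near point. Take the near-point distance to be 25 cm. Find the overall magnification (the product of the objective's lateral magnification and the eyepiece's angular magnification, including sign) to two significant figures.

Objective: 1/d_i = 1/f_obj - 1/d_o = 1/1.2 - 1/1.27 = 0.04593 cm^-1, so d_i = 21.771 cm.
m_obj = -d_i/d_o = -21.771/1.27 = -17.143.
Eyepiece angular magnification (image at near point): M_eye = 1 + D/f_e = 1 + 25/2.5 = 11.000.
Overall M = m_obj x M_eye = (-17.143)(11.000) = -188.57.

-190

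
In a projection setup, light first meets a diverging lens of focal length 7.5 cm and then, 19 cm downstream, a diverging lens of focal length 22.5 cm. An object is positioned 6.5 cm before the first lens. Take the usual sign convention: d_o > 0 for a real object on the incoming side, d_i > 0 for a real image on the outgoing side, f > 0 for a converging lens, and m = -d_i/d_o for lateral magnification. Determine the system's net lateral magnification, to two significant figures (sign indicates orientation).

0.27

Lens 1: 1/d_i1 = 1/f_1 - 1/d_o1 = 1/(-7.5) - 1/6.5 = -0.28718 cm^-1, so d_i1 = -3.482 cm.
m_1 = -(-3.482)/6.5 = 0.5357.
With d_i1 < 0 the first image is virtual and lies on the object side; the object distance for lens 2 is d_o2 = 19 - (-3.482) = 22.482 cm.
Lens 2: 1/d_i2 = 1/f_2 - 1/d_o2 = 1/(-22.5) - 1/(22.482) = -0.08892 cm^-1, so d_i2 = -11.246 cm.
m_2 = -(-11.246)/(22.482) = 0.5002.
The system's lateral magnification is m_1 m_2 = (0.5357)(0.5002) = 0.2680.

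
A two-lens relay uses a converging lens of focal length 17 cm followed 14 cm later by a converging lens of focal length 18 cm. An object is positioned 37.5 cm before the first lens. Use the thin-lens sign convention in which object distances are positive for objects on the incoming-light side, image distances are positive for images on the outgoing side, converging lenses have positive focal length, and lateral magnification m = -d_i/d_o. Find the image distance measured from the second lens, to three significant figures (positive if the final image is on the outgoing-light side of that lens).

Applying the thin-lens equation to the first lens, 1/17 = 1/37.5 + 1/d_i1, which gives d_i1 = 31.098 cm.
Since 31.098 cm > 14 cm, the first image lies past the second lens and serves as a virtual object: d_o2 = L - d_i1 = -17.098 cm.
Applying the thin-lens equation again with f_2 = 18 cm and d_o2 = -17.098 cm gives d_i2 = 8.769 cm.

8.77 cm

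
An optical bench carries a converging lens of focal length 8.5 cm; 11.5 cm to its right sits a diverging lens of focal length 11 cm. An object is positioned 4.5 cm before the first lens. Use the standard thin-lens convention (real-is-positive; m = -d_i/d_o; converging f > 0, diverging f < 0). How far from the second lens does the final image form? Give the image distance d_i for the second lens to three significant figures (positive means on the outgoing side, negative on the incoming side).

Applying the thin-lens equation to the first lens, 1/8.5 = 1/4.5 + 1/d_i1, which gives d_i1 = -9.563 cm.
With d_i1 < 0 the first image is virtual and lies on the object side; the object distance for lens 2 is d_o2 = 11.5 - (-9.563) = 21.062 cm.
Applying the thin-lens equation again with f_2 = -11 cm and d_o2 = 21.062 cm gives d_i2 = -7.226 cm.

-7.23 cm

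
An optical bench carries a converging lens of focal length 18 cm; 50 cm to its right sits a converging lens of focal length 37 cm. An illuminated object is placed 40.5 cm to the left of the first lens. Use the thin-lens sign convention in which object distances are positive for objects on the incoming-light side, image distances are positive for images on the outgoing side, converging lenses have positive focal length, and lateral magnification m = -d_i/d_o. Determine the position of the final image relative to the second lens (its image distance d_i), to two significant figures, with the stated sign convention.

-34 cm

Lens 1: 1/d_i1 = 1/f_1 - 1/d_o1 = 1/18 - 1/40.5 = 0.03086 cm^-1, so d_i1 = 32.400 cm.
The intermediate image is 32.400 cm to the right of lens 1, so d_o2 = L - d_i1 = 50 - 32.400 = 17.600 cm.
Lens 2: 1/d_i2 = 1/f_2 - 1/d_o2 = 1/37 - 1/(17.600) = -0.02979 cm^-1, so d_i2 = -33.567 cm.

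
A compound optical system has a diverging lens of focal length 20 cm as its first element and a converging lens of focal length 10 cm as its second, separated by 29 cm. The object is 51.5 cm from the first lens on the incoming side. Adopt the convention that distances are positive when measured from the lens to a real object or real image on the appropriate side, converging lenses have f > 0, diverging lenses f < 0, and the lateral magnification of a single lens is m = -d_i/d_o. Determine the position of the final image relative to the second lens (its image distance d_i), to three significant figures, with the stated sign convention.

Applying the thin-lens equation to the first lens, 1/(-20) = 1/51.5 + 1/d_i1, which gives d_i1 = -14.406 cm.
With d_i1 < 0 the first image is virtual and lies on the object side; the object distance for lens 2 is d_o2 = 29 - (-14.406) = 43.406 cm.
Applying the thin-lens equation again with f_2 = 10 cm and d_o2 = 43.406 cm gives d_i2 = 12.994 cm.

13.0 cm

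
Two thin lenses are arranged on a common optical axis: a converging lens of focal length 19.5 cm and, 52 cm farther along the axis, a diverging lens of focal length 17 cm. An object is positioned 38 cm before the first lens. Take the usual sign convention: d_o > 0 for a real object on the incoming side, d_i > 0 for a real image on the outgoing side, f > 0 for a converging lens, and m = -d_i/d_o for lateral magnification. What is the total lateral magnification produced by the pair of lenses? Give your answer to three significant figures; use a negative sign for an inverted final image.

-0.619

Lens 1: 1/d_i1 = 1/f_1 - 1/d_o1 = 1/19.5 - 1/38 = 0.02497 cm^-1, so d_i1 = 40.054 cm.
m_1 = -(40.054)/38 = -1.0541.
Object distance for lens 2: d_o2 = 52 - 40.054 = 11.946 cm.
Lens 2: 1/d_i2 = 1/f_2 - 1/d_o2 = 1/(-17) - 1/(11.946) = -0.14253 cm^-1, so d_i2 = -7.016 cm.
m_2 = -(-7.016)/(11.946) = 0.5873.
Total m = m_1 x m_2 = (-1.0541)(0.5873) = -0.6190.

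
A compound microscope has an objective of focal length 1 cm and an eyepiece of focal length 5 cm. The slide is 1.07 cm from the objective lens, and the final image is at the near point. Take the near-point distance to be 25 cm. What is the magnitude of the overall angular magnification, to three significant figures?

Objective: 1/d_i = 1/f_obj - 1/d_o = 1/1 - 1/1.07 = 0.06542 cm^-1, so d_i = 15.286 cm.
m_obj = -d_i/d_o = -15.286/1.07 = -14.286.
Eyepiece angular magnification (image at near point): M_eye = 1 + D/f_e = 1 + 25/5 = 6.000.
Overall M = m_obj x M_eye = (-14.286)(6.000) = -85.71.
|M| = 85.71.

85.7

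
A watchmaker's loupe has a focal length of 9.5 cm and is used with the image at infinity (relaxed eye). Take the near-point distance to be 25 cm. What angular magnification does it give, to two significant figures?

M = D/f = 25/9.5 = 2.632.

2.6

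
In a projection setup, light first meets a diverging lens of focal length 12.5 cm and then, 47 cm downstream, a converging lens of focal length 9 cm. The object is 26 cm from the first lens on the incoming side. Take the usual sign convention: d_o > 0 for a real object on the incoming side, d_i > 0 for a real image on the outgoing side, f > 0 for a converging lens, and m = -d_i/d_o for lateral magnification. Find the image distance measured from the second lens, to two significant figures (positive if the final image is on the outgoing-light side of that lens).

Lens 1: 1/d_i1 = 1/f_1 - 1/d_o1 = 1/(-12.5) - 1/26 = -0.11846 cm^-1, so d_i1 = -8.442 cm.
The intermediate image is virtual, 8.442 cm to the left of lens 1, so d_o2 = L - d_i1 = 47 - (-8.442) = 55.442 cm.
Lens 2: 1/d_i2 = 1/f_2 - 1/d_o2 = 1/9 - 1/(55.442) = 0.09307 cm^-1, so d_i2 = 10.744 cm.

11 cm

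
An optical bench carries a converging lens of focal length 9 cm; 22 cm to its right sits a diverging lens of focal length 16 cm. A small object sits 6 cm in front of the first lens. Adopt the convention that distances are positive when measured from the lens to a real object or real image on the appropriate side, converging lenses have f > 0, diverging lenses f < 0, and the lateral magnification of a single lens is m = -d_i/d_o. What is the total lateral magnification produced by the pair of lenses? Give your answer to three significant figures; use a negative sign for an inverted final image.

First lens: d_i1 = 1/(1/9 - 1/6) = -18.000 cm.
m_1 = -(-18.000)/6 = 3.0000.
With d_i1 < 0 the first image is virtual and lies on the object side; the object distance for lens 2 is d_o2 = 22 - (-18.000) = 40.000 cm.
Second lens: d_i2 = 1/(1/(-16) - 1/(40.000)) = -11.429 cm.
m_2 = -(-11.429)/(40.000) = 0.2857.
Overall magnification: m = m_1 m_2 = 0.8571.

0.857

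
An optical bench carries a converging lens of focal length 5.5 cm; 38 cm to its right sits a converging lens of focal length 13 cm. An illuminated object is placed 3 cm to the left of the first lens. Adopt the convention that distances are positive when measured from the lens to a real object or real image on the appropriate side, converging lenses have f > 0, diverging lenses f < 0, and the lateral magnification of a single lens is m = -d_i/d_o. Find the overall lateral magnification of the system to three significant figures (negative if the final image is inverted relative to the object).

-0.905

Lens 1: 1/d_i1 = 1/f_1 - 1/d_o1 = 1/5.5 - 1/3 = -0.15152 cm^-1, so d_i1 = -6.600 cm.
m_1 = -(-6.600)/3 = 2.2000.
With d_i1 < 0 the first image is virtual and lies on the object side; the object distance for lens 2 is d_o2 = 38 - (-6.600) = 44.600 cm.
Lens 2: 1/d_i2 = 1/f_2 - 1/d_o2 = 1/13 - 1/(44.600) = 0.05450 cm^-1, so d_i2 = 18.348 cm.
m_2 = -(18.348)/(44.600) = -0.4114.
Total m = m_1 x m_2 = (2.2000)(-0.4114) = -0.9051.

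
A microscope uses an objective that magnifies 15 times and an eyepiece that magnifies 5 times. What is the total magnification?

The overall magnification of a compound microscope is the product of the objective and eyepiece magnifications:
M = M_obj x M_eye = 15 x 5 = 75.

75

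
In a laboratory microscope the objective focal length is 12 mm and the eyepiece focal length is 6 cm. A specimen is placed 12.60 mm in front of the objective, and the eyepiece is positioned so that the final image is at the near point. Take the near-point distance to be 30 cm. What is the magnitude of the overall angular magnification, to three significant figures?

120

Convert to cm: f_obj = 12 mm = 1.2 cm; d_o = 12.60 mm = 1.26 cm.
Objective: 1/d_i = 1/f_obj - 1/d_o = 1/1.2 - 1/1.26 = 0.03968 cm^-1, so d_i = 25.200 cm.
m_obj = -d_i/d_o = -25.200/1.26 = -20.000.
Eyepiece angular magnification (image at near point): M_eye = 1 + D/f_e = 1 + 30/6 = 6.000.
Overall M = m_obj x M_eye = (-20.000)(6.000) = -120.00.
|M| = 120.00.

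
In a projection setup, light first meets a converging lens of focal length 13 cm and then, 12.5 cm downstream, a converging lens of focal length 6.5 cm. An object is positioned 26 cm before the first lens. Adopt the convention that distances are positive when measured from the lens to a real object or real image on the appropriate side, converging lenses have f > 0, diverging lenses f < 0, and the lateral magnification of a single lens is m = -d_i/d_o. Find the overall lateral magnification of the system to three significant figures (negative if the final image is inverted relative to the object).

-0.325

First lens: d_i1 = 1/(1/13 - 1/26) = 26.000 cm.
m_1 = -(26.000)/26 = -1.0000.
Since 26.000 cm > 12.5 cm, the first image lies past the second lens and serves as a virtual object: d_o2 = L - d_i1 = -13.500 cm.
Second lens: d_i2 = 1/(1/6.5 - 1/(-13.500)) = 4.388 cm.
m_2 = -(4.388)/(-13.500) = 0.3250.
Overall magnification: m = m_1 m_2 = -0.3250.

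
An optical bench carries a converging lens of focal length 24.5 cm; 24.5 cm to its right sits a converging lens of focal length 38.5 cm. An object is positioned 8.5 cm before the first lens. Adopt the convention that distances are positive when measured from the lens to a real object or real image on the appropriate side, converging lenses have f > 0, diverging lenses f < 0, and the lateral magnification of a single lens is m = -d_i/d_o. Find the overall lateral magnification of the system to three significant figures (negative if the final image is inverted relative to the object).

59.9

First lens: d_i1 = 1/(1/24.5 - 1/8.5) = -13.016 cm.
m_1 = -(-13.016)/8.5 = 1.5312.
With d_i1 < 0 the first image is virtual and lies on the object side; the object distance for lens 2 is d_o2 = 24.5 - (-13.016) = 37.516 cm.
Second lens: d_i2 = 1/(1/38.5 - 1/(37.516)) = -1467.278 cm.
m_2 = -(-1467.278)/(37.516) = 39.1111.
Overall magnification: m = m_1 m_2 = 59.8889.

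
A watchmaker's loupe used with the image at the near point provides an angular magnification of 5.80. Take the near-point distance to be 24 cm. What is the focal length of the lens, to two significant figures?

5.0 cm

For the image at the near point, M = 1 + D/f.
f = D/(M - 1) = 24/(5.8 - 1) = 5.000 cm.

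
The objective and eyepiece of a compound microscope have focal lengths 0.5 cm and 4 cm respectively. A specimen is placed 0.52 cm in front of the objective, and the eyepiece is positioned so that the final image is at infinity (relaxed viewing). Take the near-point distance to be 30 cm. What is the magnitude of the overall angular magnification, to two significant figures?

190

Objective: 1/d_i = 1/f_obj - 1/d_o = 1/0.5 - 1/0.52 = 0.07692 cm^-1, so d_i = 13.000 cm.
m_obj = -d_i/d_o = -13.000/0.52 = -25.000.
Eyepiece angular magnification (image at infinity): M_eye = D/f_e = 30/4 = 7.500.
Overall M = m_obj x M_eye = (-25.000)(7.500) = -187.50.
|M| = 187.50.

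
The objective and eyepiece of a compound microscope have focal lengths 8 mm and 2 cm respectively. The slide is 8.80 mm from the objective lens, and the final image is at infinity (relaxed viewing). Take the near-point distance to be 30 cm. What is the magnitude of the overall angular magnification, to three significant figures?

150

Convert to cm: f_obj = 8 mm = 0.8 cm; d_o = 8.80 mm = 0.88 cm.
Objective: 1/d_i = 1/f_obj - 1/d_o = 1/0.8 - 1/0.88 = 0.11364 cm^-1, so d_i = 8.800 cm.
m_obj = -d_i/d_o = -8.800/0.88 = -10.000.
Eyepiece angular magnification (image at infinity): M_eye = D/f_e = 30/2 = 15.000.
Overall M = m_obj x M_eye = (-10.000)(15.000) = -150.00.
|M| = 150.00.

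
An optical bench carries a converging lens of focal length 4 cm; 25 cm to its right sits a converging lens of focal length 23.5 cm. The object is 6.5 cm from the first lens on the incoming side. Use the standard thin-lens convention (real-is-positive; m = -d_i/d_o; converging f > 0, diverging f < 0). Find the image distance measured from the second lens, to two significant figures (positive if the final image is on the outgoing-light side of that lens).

-39 cm

Applying the thin-lens equation to the first lens, 1/4 = 1/6.5 + 1/d_i1, which gives d_i1 = 10.400 cm.
That image sits 14.600 cm in front of the second lens, so d_o2 = 14.600 cm.
Applying the thin-lens equation again with f_2 = 23.5 cm and d_o2 = 14.600 cm gives d_i2 = -38.551 cm.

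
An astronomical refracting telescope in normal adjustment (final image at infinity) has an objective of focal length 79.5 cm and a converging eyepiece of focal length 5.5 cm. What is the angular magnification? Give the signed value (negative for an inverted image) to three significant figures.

M = -f_obj/f_eye = -79.5/(5.5) = -14.455.

-14.5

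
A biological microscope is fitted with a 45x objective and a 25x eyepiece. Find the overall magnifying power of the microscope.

1125

The overall magnification of a compound microscope is the product of the objective and eyepiece magnifications:
M = M_obj x M_eye = 45 x 25 = 1125.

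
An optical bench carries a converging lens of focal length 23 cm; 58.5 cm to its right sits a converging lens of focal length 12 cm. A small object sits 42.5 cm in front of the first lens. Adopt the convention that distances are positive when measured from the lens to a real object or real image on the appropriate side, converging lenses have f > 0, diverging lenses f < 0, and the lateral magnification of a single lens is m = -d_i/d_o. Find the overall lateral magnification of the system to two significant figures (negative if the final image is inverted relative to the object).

Applying the thin-lens equation to the first lens, 1/23 = 1/42.5 + 1/d_i1, which gives d_i1 = 50.128 cm.
Its lateral magnification is m_1 = -d_i1/d_o1 = -(50.128)/42.5 = -1.1795.
That image sits 8.372 cm in front of the second lens, so d_o2 = 8.372 cm.
Applying the thin-lens equation again with f_2 = 12 cm and d_o2 = 8.372 cm gives d_i2 = -27.689 cm.
m_2 = -(-27.689)/(8.372) = 3.3074.
Overall magnification: m = m_1 m_2 = -3.9011.

-3.9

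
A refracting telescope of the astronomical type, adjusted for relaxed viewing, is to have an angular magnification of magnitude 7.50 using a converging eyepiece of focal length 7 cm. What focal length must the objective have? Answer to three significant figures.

52.5 cm

|M| = f_obj/|f_eye|, so f_obj = |M| x |f_eye| = 7.5 x 7 = 52.500 cm.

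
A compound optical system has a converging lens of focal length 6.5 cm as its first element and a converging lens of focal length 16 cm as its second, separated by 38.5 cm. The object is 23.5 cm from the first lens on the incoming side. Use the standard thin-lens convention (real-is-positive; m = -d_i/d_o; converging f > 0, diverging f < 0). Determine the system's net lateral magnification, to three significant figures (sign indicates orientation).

0.453

Lens 1: 1/d_i1 = 1/f_1 - 1/d_o1 = 1/6.5 - 1/23.5 = 0.11129 cm^-1, so d_i1 = 8.985 cm.
m_1 = -(8.985)/23.5 = -0.3824.
That image sits 29.515 cm in front of the second lens, so d_o2 = 29.515 cm.
Lens 2: 1/d_i2 = 1/f_2 - 1/d_o2 = 1/16 - 1/(29.515) = 0.02862 cm^-1, so d_i2 = 34.942 cm.
m_2 = -(34.942)/(29.515) = -1.1839.
The system's lateral magnification is m_1 m_2 = (-0.3824)(-1.1839) = 0.4527.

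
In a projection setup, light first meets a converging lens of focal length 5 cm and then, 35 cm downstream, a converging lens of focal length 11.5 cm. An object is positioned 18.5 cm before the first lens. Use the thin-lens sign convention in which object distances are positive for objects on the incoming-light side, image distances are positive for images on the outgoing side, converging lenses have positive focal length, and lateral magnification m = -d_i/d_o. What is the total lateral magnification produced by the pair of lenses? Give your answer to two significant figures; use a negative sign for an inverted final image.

0.26

Lens 1: 1/d_i1 = 1/f_1 - 1/d_o1 = 1/5 - 1/18.5 = 0.14595 cm^-1, so d_i1 = 6.852 cm.
m_1 = -(6.852)/18.5 = -0.3704.
The intermediate image is 6.852 cm to the right of lens 1, so d_o2 = L - d_i1 = 35 - 6.852 = 28.148 cm.
Lens 2: 1/d_i2 = 1/f_2 - 1/d_o2 = 1/11.5 - 1/(28.148) = 0.05143 cm^-1, so d_i2 = 19.444 cm.
m_2 = -(19.444)/(28.148) = -0.6908.
The system's lateral magnification is m_1 m_2 = (-0.3704)(-0.6908) = 0.2558.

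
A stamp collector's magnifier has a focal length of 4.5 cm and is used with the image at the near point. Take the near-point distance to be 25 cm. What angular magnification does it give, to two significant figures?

6.6

M = 1 + D/f = 1 + 25/4.5 = 6.556.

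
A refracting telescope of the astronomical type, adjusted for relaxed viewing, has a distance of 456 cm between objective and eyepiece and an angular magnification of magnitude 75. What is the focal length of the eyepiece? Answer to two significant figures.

In normal adjustment the tube length equals f_obj + f_eye and |M| = f_obj/f_eye.
So f_obj = 75 f_eye and 75 f_eye + f_eye = 456 cm, giving f_eye = 456/76 = 6.000 cm and f_obj = 450.000 cm.

6.0 cm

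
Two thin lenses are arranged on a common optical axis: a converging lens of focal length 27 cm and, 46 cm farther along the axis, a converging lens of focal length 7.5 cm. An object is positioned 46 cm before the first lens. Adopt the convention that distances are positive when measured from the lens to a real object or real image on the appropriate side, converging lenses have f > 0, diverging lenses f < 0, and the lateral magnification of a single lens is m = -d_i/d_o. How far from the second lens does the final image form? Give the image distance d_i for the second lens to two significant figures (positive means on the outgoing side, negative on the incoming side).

Applying the thin-lens equation to the first lens, 1/27 = 1/46 + 1/d_i1, which gives d_i1 = 65.368 cm.
This image would form 65.368 cm past lens 1, i.e. 19.368 cm beyond lens 2, so it is a virtual object for lens 2: d_o2 = 46 - 65.368 = -19.368 cm.
Applying the thin-lens equation again with f_2 = 7.5 cm and d_o2 = -19.368 cm gives d_i2 = 5.406 cm.

5.4 cm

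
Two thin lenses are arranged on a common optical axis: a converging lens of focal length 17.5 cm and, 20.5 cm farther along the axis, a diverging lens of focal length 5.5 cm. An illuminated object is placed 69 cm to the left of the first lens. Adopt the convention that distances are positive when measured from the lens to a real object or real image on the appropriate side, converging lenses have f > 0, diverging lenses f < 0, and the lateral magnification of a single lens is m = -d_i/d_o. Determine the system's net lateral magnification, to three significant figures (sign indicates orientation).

Lens 1: 1/d_i1 = 1/f_1 - 1/d_o1 = 1/17.5 - 1/69 = 0.04265 cm^-1, so d_i1 = 23.447 cm.
m_1 = -(23.447)/69 = -0.3398.
This image would form 23.447 cm past lens 1, i.e. 2.947 cm beyond lens 2, so it is a virtual object for lens 2: d_o2 = 20.5 - 23.447 = -2.947 cm.
Lens 2: 1/d_i2 = 1/f_2 - 1/d_o2 = 1/(-5.5) - 1/(-2.947) = 0.15756 cm^-1, so d_i2 = 6.347 cm.
m_2 = -(6.347)/(-2.947) = 2.1540.
Total m = m_1 x m_2 = (-0.3398)(2.1540) = -0.7319.

-0.732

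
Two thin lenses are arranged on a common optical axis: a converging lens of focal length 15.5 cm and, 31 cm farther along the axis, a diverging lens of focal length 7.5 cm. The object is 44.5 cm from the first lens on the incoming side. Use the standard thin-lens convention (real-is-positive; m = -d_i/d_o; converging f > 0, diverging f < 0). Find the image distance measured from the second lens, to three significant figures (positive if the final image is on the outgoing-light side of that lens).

Applying the thin-lens equation to the first lens, 1/15.5 = 1/44.5 + 1/d_i1, which gives d_i1 = 23.784 cm.
Object distance for lens 2: d_o2 = 31 - 23.784 = 7.216 cm.
Applying the thin-lens equation again with f_2 = -7.5 cm and d_o2 = 7.216 cm gives d_i2 = -3.678 cm.

-3.68 cm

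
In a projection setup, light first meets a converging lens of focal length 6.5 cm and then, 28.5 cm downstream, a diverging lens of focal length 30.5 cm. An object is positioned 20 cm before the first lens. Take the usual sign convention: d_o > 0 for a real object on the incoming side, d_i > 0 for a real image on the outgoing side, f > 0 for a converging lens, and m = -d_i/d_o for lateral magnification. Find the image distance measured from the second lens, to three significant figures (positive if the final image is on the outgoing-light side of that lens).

Applying the thin-lens equation to the first lens, 1/6.5 = 1/20 + 1/d_i1, which gives d_i1 = 9.630 cm.
Object distance for lens 2: d_o2 = 28.5 - 9.630 = 18.870 cm.
Applying the thin-lens equation again with f_2 = -30.5 cm and d_o2 = 18.870 cm gives d_i2 = -11.658 cm.

-11.7 cm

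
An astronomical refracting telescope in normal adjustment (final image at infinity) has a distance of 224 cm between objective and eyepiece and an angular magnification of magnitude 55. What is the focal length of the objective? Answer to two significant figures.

220 cm

In normal adjustment the tube length equals f_obj + f_eye and |M| = f_obj/f_eye.
So f_obj = 55 f_eye and 55 f_eye + f_eye = 224 cm, giving f_eye = 224/56 = 4.000 cm and f_obj = 220.000 cm.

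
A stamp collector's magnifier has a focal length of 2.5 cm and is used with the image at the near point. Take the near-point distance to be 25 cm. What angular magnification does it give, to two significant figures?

11

M = 1 + D/f = 1 + 25/2.5 = 11.000.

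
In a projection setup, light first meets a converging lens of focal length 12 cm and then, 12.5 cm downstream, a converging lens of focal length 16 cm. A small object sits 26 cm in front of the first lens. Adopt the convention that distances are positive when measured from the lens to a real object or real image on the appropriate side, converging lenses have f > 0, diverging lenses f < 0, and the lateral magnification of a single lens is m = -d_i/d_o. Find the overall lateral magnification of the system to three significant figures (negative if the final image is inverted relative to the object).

First lens: d_i1 = 1/(1/12 - 1/26) = 22.286 cm.
m_1 = -(22.286)/26 = -0.8571.
This image would form 22.286 cm past lens 1, i.e. 9.786 cm beyond lens 2, so it is a virtual object for lens 2: d_o2 = 12.5 - 22.286 = -9.786 cm.
Second lens: d_i2 = 1/(1/16 - 1/(-9.786)) = 6.072 cm.
m_2 = -(6.072)/(-9.786) = 0.6205.
Total m = m_1 x m_2 = (-0.8571)(0.6205) = -0.5319.

-0.532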